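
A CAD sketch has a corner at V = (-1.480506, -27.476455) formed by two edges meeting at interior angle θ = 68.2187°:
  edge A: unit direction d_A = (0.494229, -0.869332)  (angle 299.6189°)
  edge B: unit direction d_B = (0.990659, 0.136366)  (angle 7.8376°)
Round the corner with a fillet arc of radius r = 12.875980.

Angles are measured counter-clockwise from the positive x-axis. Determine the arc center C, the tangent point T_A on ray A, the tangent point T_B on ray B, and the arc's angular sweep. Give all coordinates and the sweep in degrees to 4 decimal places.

center=(19.1088,-37.6397) T_A=(7.9153,-44.0034) T_B=(17.3530,-24.8840) sweep=111.7813

bisector direction at 333.7283° = (0.896705,-0.442629)
center distance |VC| = r/sin(θ/2) = 12.875980/sin(34.1093°) = 22.961081
C = V + |VC|·bis = (19.1088,-37.6397)
T_A = V + ((C−V)·d_A)·d_A = V + 19.0111·d_A = (7.9153,-44.0034)
T_B = V + ((C−V)·d_B)·d_B = V + 19.0111·d_B = (17.3530,-24.8840)
sweep = 180° − θ = 111.7813°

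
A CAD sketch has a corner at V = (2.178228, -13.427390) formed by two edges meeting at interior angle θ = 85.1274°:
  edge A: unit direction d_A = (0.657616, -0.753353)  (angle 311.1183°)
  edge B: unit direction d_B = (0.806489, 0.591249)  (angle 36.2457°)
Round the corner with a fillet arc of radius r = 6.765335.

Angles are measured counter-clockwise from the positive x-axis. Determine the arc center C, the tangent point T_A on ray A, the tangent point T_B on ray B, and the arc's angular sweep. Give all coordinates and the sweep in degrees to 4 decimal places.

bisector direction at 353.6820° = (0.993926,-0.110047)
center distance |VC| = r/sin(θ/2) = 6.765335/sin(42.5637°) = 10.001834
C = V + |VC|·bis = (12.1193,-14.5281)
T_A = V + ((C−V)·d_A)·d_A = V + 7.3666·d_A = (7.0226,-18.9770)
T_B = V + ((C−V)·d_B)·d_B = V + 7.3666·d_B = (8.1193,-9.0719)
sweep = 180° − θ = 94.8726°

center=(12.1193,-14.5281) T_A=(7.0226,-18.9770) T_B=(8.1193,-9.0719) sweep=94.8726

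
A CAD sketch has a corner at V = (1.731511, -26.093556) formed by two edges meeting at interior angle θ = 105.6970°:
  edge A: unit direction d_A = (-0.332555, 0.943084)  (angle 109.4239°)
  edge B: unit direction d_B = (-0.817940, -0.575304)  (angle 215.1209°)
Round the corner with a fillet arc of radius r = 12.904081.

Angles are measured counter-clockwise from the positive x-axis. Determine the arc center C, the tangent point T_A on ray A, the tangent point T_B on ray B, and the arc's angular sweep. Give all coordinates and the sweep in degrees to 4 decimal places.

center=(-13.6897,-21.1638) T_A=(-1.5200,-16.8725) T_B=(-6.2659,-31.7186) sweep=74.3030

bisector direction at 162.2724° = (-0.952515,0.304492)
center distance |VC| = r/sin(θ/2) = 12.904081/sin(52.8485°) = 16.189975
C = V + |VC|·bis = (-13.6897,-21.1638)
T_A = V + ((C−V)·d_A)·d_A = V + 9.7775·d_A = (-1.5200,-16.8725)
T_B = V + ((C−V)·d_B)·d_B = V + 9.7775·d_B = (-6.2659,-31.7186)
sweep = 180° − θ = 74.3030°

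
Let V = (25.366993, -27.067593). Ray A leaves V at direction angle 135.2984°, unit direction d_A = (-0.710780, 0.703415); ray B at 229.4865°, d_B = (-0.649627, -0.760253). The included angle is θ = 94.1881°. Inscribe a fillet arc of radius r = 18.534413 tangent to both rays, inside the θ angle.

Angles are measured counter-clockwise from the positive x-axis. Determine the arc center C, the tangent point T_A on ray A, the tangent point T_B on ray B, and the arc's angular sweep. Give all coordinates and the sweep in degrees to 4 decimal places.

bisector direction at 182.3924° = (-0.999128,-0.041744)
center distance |VC| = r/sin(θ/2) = 18.534413/sin(47.0941°) = 25.303913
C = V + |VC|·bis = (0.0851,-28.1239)
T_A = V + ((C−V)·d_A)·d_A = V + 17.2268·d_A = (13.1225,-14.9500)
T_B = V + ((C−V)·d_B)·d_B = V + 17.2268·d_B = (14.1760,-40.1643)
sweep = 180° − θ = 85.8119°

center=(0.0851,-28.1239) T_A=(13.1225,-14.9500) T_B=(14.1760,-40.1643) sweep=85.8119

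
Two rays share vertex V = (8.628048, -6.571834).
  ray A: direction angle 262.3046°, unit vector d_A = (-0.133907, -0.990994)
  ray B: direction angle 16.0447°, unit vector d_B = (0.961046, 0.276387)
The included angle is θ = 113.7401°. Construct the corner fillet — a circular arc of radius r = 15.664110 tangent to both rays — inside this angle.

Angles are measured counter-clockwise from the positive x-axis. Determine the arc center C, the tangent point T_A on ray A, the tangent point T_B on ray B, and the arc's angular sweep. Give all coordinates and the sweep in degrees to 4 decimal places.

bisector direction at 319.1746° = (0.756706,-0.653755)
center distance |VC| = r/sin(θ/2) = 15.664110/sin(56.8700°) = 18.704908
C = V + |VC|·bis = (22.7822,-18.8003)
T_A = V + ((C−V)·d_A)·d_A = V + 10.2230·d_A = (7.2591,-16.7027)
T_B = V + ((C−V)·d_B)·d_B = V + 10.2230·d_B = (18.4528,-3.7463)
sweep = 180° − θ = 66.2599°

center=(22.7822,-18.8003) T_A=(7.2591,-16.7027) T_B=(18.4528,-3.7463) sweep=66.2599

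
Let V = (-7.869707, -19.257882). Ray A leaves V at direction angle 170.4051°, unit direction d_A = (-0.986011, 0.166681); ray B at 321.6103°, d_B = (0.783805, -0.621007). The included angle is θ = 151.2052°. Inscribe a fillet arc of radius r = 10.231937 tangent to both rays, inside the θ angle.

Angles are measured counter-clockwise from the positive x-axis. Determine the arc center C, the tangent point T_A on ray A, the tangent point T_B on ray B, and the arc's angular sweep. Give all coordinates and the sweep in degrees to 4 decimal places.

center=(-12.1651,-28.9089) T_A=(-10.4596,-18.8201) T_B=(-5.8109,-20.8890) sweep=28.7948

bisector direction at 246.0077° = (-0.406614,-0.913600)
center distance |VC| = r/sin(θ/2) = 10.231937/sin(75.6026°) = 10.563696
C = V + |VC|·bis = (-12.1651,-28.9089)
T_A = V + ((C−V)·d_A)·d_A = V + 2.6266·d_A = (-10.4596,-18.8201)
T_B = V + ((C−V)·d_B)·d_B = V + 2.6266·d_B = (-5.8109,-20.8890)
sweep = 180° − θ = 28.7948°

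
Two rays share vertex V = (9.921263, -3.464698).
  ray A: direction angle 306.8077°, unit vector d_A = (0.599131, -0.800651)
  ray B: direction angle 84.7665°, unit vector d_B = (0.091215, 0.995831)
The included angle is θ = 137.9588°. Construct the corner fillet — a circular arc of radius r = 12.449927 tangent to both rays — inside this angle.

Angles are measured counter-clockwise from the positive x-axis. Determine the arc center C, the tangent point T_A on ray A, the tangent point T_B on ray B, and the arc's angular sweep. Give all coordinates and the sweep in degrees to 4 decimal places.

center=(22.7557,0.1640) T_A=(12.7876,-7.2952) T_B=(10.3577,1.2996) sweep=42.0412

bisector direction at 15.7871° = (0.962279,0.272064)
center distance |VC| = r/sin(θ/2) = 12.449927/sin(68.9794°) = 13.337519
C = V + |VC|·bis = (22.7557,0.1640)
T_A = V + ((C−V)·d_A)·d_A = V + 4.7842·d_A = (12.7876,-7.2952)
T_B = V + ((C−V)·d_B)·d_B = V + 4.7842·d_B = (10.3577,1.2996)
sweep = 180° − θ = 42.0412°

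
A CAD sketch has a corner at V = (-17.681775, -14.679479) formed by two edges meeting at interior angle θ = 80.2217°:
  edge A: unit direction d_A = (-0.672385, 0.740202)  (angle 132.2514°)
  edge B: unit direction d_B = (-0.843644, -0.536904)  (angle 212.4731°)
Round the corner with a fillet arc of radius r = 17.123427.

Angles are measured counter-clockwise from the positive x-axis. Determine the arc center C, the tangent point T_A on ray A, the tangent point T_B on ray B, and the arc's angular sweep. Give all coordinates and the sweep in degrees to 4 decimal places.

center=(-44.0241,-11.1470) T_A=(-31.3493,0.3665) T_B=(-34.8304,-25.5931) sweep=99.7783

bisector direction at 172.3622° = (-0.991128,0.132909)
center distance |VC| = r/sin(θ/2) = 17.123427/sin(40.1108°) = 26.578093
C = V + |VC|·bis = (-44.0241,-11.1470)
T_A = V + ((C−V)·d_A)·d_A = V + 20.3269·d_A = (-31.3493,0.3665)
T_B = V + ((C−V)·d_B)·d_B = V + 20.3269·d_B = (-34.8304,-25.5931)
sweep = 180° − θ = 99.7783°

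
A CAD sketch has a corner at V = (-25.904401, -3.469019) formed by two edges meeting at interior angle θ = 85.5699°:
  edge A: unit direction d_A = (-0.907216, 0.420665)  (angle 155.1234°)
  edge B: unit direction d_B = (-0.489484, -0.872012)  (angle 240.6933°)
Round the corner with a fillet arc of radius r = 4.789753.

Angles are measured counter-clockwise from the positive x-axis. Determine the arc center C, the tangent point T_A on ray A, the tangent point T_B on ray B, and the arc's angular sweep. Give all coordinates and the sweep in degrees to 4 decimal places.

center=(-32.6143,-5.6373) T_A=(-30.5994,-1.2920) T_B=(-28.4376,-7.9818) sweep=94.4301

bisector direction at 197.9083° = (-0.951550,-0.307495)
center distance |VC| = r/sin(θ/2) = 4.789753/sin(42.7850°) = 7.051547
C = V + |VC|·bis = (-32.6143,-5.6373)
T_A = V + ((C−V)·d_A)·d_A = V + 5.1752·d_A = (-30.5994,-1.2920)
T_B = V + ((C−V)·d_B)·d_B = V + 5.1752·d_B = (-28.4376,-7.9818)
sweep = 180° − θ = 94.4301°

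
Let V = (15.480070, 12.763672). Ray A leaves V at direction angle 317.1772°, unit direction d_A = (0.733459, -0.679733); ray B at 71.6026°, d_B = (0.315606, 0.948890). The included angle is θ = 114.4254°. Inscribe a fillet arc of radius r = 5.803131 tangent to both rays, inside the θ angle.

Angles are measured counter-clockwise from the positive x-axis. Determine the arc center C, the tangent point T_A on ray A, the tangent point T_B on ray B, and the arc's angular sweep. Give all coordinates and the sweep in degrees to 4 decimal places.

center=(22.1664,14.4792) T_A=(18.2218,10.2228) T_B=(16.6598,16.3107) sweep=65.5746

bisector direction at 14.3899° = (0.968627,0.248519)
center distance |VC| = r/sin(θ/2) = 5.803131/sin(57.2127°) = 6.902847
C = V + |VC|·bis = (22.1664,14.4792)
T_A = V + ((C−V)·d_A)·d_A = V + 3.7380·d_A = (18.2218,10.2228)
T_B = V + ((C−V)·d_B)·d_B = V + 3.7380·d_B = (16.6598,16.3107)
sweep = 180° − θ = 65.5746°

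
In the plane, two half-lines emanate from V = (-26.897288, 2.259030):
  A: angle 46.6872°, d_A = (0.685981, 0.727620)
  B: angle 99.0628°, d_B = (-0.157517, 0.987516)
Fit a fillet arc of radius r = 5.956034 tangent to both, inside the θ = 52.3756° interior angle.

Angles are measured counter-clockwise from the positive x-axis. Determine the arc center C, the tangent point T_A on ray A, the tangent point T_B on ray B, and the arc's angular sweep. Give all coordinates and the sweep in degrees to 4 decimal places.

center=(-22.9233,15.1568) T_A=(-18.5895,11.0711) T_B=(-28.8049,14.2186) sweep=127.6244

bisector direction at 72.8750° = (0.294457,0.955665)
center distance |VC| = r/sin(θ/2) = 5.956034/sin(26.1878°) = 13.496112
C = V + |VC|·bis = (-22.9233,15.1568)
T_A = V + ((C−V)·d_A)·d_A = V + 12.1108·d_A = (-18.5895,11.0711)
T_B = V + ((C−V)·d_B)·d_B = V + 12.1108·d_B = (-28.8049,14.2186)
sweep = 180° − θ = 127.6244°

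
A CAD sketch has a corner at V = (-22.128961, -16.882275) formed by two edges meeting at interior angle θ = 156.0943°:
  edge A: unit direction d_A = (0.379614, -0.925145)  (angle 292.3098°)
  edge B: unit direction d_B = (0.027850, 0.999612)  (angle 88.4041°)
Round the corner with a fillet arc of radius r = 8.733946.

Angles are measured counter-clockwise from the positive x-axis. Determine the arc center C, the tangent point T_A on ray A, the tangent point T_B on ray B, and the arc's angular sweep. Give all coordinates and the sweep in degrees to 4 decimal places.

bisector direction at 10.3570° = (0.983707,0.179780)
center distance |VC| = r/sin(θ/2) = 8.733946/sin(78.0472°) = 8.927509
C = V + |VC|·bis = (-13.3469,-15.2773)
T_A = V + ((C−V)·d_A)·d_A = V + 1.8489·d_A = (-21.4271,-18.5928)
T_B = V + ((C−V)·d_B)·d_B = V + 1.8489·d_B = (-22.0775,-15.0340)
sweep = 180° − θ = 23.9057°

center=(-13.3469,-15.2773) T_A=(-21.4271,-18.5928) T_B=(-22.0775,-15.0340) sweep=23.9057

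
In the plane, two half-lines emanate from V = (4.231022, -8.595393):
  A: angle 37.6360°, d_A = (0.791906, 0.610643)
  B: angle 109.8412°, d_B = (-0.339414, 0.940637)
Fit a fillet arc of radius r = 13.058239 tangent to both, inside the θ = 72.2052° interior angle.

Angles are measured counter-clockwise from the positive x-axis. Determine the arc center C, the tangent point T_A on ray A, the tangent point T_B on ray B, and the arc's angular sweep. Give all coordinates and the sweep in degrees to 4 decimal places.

bisector direction at 73.7386° = (0.280020,0.959994)
center distance |VC| = r/sin(θ/2) = 13.058239/sin(36.1026°) = 22.161417
C = V + |VC|·bis = (10.4367,12.6794)
T_A = V + ((C−V)·d_A)·d_A = V + 17.9056·d_A = (18.4106,2.3385)
T_B = V + ((C−V)·d_B)·d_B = V + 17.9056·d_B = (-1.8464,8.2473)
sweep = 180° − θ = 107.7948°

center=(10.4367,12.6794) T_A=(18.4106,2.3385) T_B=(-1.8464,8.2473) sweep=107.7948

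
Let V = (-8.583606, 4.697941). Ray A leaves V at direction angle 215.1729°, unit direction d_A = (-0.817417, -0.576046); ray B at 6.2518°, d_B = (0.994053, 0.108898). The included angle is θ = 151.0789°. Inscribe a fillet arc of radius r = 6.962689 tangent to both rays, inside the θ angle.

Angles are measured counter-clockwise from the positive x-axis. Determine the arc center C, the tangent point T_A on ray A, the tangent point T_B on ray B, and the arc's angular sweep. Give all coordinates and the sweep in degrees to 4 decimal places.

bisector direction at 290.7124° = (0.353676,-0.935368)
center distance |VC| = r/sin(θ/2) = 6.962689/sin(75.5395°) = 7.190485
C = V + |VC|·bis = (-6.0405,-2.0278)
T_A = V + ((C−V)·d_A)·d_A = V + 1.7956·d_A = (-10.0513,3.6636)
T_B = V + ((C−V)·d_B)·d_B = V + 1.7956·d_B = (-6.7987,4.8935)
sweep = 180° − θ = 28.9211°

center=(-6.0405,-2.0278) T_A=(-10.0513,3.6636) T_B=(-6.7987,4.8935) sweep=28.9211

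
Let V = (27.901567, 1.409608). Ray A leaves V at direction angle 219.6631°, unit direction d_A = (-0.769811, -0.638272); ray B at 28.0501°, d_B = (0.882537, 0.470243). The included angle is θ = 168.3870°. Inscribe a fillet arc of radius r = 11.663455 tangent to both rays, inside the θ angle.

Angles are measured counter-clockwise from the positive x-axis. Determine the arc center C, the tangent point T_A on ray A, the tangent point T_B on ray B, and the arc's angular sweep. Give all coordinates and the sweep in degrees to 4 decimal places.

bisector direction at 303.8566° = (0.557116,-0.830435)
center distance |VC| = r/sin(θ/2) = 11.663455/sin(84.1935°) = 11.723606
C = V + |VC|·bis = (34.4330,-8.3261)
T_A = V + ((C−V)·d_A)·d_A = V + 1.1861·d_A = (26.9885,0.6526)
T_B = V + ((C−V)·d_B)·d_B = V + 1.1861·d_B = (28.9483,1.9673)
sweep = 180° − θ = 11.6130°

center=(34.4330,-8.3261) T_A=(26.9885,0.6526) T_B=(28.9483,1.9673) sweep=11.6130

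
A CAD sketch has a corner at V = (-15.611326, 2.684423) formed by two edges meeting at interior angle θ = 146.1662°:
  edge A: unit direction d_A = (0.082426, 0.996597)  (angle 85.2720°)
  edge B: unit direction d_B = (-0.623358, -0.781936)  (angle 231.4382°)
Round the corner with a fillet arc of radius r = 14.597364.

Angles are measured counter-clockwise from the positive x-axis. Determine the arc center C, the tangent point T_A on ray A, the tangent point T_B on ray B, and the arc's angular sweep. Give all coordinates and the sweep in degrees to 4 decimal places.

center=(-29.7931,8.3122) T_A=(-15.2454,7.1090) T_B=(-18.3789,-0.7872) sweep=33.8338

bisector direction at 158.3551° = (-0.929488,0.368853)
center distance |VC| = r/sin(θ/2) = 14.597364/sin(73.0831°) = 15.257594
C = V + |VC|·bis = (-29.7931,8.3122)
T_A = V + ((C−V)·d_A)·d_A = V + 4.4397·d_A = (-15.2454,7.1090)
T_B = V + ((C−V)·d_B)·d_B = V + 4.4397·d_B = (-18.3789,-0.7872)
sweep = 180° − θ = 33.8338°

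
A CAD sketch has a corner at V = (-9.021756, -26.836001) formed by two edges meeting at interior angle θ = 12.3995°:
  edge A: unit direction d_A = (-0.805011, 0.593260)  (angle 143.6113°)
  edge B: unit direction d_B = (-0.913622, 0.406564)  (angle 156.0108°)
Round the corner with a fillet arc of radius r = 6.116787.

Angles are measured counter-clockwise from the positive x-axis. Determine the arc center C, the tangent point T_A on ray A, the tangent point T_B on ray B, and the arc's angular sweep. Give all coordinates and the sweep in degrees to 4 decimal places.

center=(-57.9794,1.6454) T_A=(-54.3505,6.5695) T_B=(-60.4662,-3.9431) sweep=167.6005

bisector direction at 149.8110° = (-0.864372,0.502853)
center distance |VC| = r/sin(θ/2) = 6.116787/sin(6.1997°) = 56.639529
C = V + |VC|·bis = (-57.9794,1.6454)
T_A = V + ((C−V)·d_A)·d_A = V + 56.3083·d_A = (-54.3505,6.5695)
T_B = V + ((C−V)·d_B)·d_B = V + 56.3083·d_B = (-60.4662,-3.9431)
sweep = 180° − θ = 167.6005°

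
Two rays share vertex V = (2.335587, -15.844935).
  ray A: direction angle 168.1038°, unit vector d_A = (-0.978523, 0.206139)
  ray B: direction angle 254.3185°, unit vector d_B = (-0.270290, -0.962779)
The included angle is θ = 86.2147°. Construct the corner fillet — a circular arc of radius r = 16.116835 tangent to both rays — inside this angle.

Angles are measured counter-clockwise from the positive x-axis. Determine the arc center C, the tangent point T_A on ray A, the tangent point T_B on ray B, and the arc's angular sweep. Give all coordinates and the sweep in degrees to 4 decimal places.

bisector direction at 211.2112° = (-0.855263,-0.518193)
center distance |VC| = r/sin(θ/2) = 16.116835/sin(43.1073°) = 23.584435
C = V + |VC|·bis = (-17.8353,-28.0662)
T_A = V + ((C−V)·d_A)·d_A = V + 17.2184·d_A = (-14.5130,-12.2955)
T_B = V + ((C−V)·d_B)·d_B = V + 17.2184·d_B = (-2.3184,-32.4224)
sweep = 180° − θ = 93.7853°

center=(-17.8353,-28.0662) T_A=(-14.5130,-12.2955) T_B=(-2.3184,-32.4224) sweep=93.7853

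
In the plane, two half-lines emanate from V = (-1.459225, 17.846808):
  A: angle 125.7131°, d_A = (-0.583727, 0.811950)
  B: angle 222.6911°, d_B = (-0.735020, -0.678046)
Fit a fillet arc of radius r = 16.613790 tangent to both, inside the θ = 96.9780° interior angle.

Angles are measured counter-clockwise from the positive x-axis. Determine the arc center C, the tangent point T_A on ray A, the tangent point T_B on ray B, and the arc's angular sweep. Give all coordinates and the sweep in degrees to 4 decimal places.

bisector direction at 174.2021° = (-0.994884,0.101020)
center distance |VC| = r/sin(θ/2) = 16.613790/sin(48.4890°) = 22.186375
C = V + |VC|·bis = (-23.5321,20.0881)
T_A = V + ((C−V)·d_A)·d_A = V + 14.7043·d_A = (-10.0425,29.7860)
T_B = V + ((C−V)·d_B)·d_B = V + 14.7043·d_B = (-12.2672,7.8766)
sweep = 180° − θ = 83.0220°

center=(-23.5321,20.0881) T_A=(-10.0425,29.7860) T_B=(-12.2672,7.8766) sweep=83.0220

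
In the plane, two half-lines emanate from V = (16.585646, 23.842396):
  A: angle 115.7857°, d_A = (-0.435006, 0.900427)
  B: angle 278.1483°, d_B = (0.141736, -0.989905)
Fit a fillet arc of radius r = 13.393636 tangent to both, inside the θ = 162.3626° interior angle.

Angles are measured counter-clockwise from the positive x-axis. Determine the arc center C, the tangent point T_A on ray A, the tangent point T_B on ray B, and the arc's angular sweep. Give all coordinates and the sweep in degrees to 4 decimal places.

center=(3.6217,19.8871) T_A=(15.6817,25.7134) T_B=(16.8802,21.7855) sweep=17.6374

bisector direction at 196.9670° = (-0.956473,-0.291821)
center distance |VC| = r/sin(θ/2) = 13.393636/sin(81.1813°) = 13.553864
C = V + |VC|·bis = (3.6217,19.8871)
T_A = V + ((C−V)·d_A)·d_A = V + 2.0779·d_A = (15.6817,25.7134)
T_B = V + ((C−V)·d_B)·d_B = V + 2.0779·d_B = (16.8802,21.7855)
sweep = 180° − θ = 17.6374°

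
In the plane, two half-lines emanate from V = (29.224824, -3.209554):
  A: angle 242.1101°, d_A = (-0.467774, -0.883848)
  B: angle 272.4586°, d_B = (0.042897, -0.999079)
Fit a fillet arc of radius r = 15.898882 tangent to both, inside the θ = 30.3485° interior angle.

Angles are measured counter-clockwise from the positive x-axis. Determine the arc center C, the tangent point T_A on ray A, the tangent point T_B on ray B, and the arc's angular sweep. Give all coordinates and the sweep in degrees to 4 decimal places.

bisector direction at 257.2843° = (-0.220113,-0.975474)
center distance |VC| = r/sin(θ/2) = 15.898882/sin(15.1743°) = 60.739449
C = V + |VC|·bis = (15.8553,-62.4593)
T_A = V + ((C−V)·d_A)·d_A = V + 58.6217·d_A = (1.8031,-55.0223)
T_B = V + ((C−V)·d_B)·d_B = V + 58.6217·d_B = (31.7395,-61.7773)
sweep = 180° − θ = 149.6515°

center=(15.8553,-62.4593) T_A=(1.8031,-55.0223) T_B=(31.7395,-61.7773) sweep=149.6515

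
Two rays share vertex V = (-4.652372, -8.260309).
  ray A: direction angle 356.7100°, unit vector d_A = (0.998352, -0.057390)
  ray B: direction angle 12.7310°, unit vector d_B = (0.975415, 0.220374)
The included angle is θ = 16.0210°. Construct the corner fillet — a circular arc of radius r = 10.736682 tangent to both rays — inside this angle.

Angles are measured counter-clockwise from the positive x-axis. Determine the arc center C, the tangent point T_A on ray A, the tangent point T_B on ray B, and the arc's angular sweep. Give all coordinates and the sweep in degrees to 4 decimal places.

bisector direction at 4.7205° = (0.996608,0.082295)
center distance |VC| = r/sin(θ/2) = 10.736682/sin(8.0105°) = 77.045781
C = V + |VC|·bis = (72.1321,-1.9198)
T_A = V + ((C−V)·d_A)·d_A = V + 76.2940·d_A = (71.5159,-12.6388)
T_B = V + ((C−V)·d_B)·d_B = V + 76.2940·d_B = (69.7660,8.5529)
sweep = 180° − θ = 163.9790°

center=(72.1321,-1.9198) T_A=(71.5159,-12.6388) T_B=(69.7660,8.5529) sweep=163.9790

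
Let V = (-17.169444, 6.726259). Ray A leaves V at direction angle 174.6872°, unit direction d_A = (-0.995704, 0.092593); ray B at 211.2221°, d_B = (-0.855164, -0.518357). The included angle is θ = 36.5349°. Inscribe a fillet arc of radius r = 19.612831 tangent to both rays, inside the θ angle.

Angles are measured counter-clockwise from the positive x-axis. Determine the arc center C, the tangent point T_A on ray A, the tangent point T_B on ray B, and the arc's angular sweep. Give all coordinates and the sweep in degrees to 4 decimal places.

bisector direction at 192.9546° = (-0.974548,-0.224180)
center distance |VC| = r/sin(θ/2) = 19.612831/sin(18.2675°) = 62.570239
C = V + |VC|·bis = (-78.1471,-7.3007)
T_A = V + ((C−V)·d_A)·d_A = V + 59.4169·d_A = (-76.3311,12.2279)
T_B = V + ((C−V)·d_B)·d_B = V + 59.4169·d_B = (-67.9807,-24.0729)
sweep = 180° − θ = 143.4651°

center=(-78.1471,-7.3007) T_A=(-76.3311,12.2279) T_B=(-67.9807,-24.0729) sweep=143.4651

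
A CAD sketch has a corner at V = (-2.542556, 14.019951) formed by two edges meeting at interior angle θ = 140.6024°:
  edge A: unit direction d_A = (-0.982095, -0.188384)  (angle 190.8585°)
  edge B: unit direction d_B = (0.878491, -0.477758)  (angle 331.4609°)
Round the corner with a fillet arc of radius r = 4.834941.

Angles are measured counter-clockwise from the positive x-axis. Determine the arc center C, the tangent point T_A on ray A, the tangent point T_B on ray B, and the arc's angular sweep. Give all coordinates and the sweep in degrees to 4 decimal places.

center=(-3.3318,8.9455) T_A=(-4.2426,13.6938) T_B=(-1.0218,13.1929) sweep=39.3976

bisector direction at 261.1597° = (-0.153681,-0.988121)
center distance |VC| = r/sin(θ/2) = 4.834941/sin(70.3012°) = 5.135482
C = V + |VC|·bis = (-3.3318,8.9455)
T_A = V + ((C−V)·d_A)·d_A = V + 1.7310·d_A = (-4.2426,13.6938)
T_B = V + ((C−V)·d_B)·d_B = V + 1.7310·d_B = (-1.0218,13.1929)
sweep = 180° − θ = 39.3976°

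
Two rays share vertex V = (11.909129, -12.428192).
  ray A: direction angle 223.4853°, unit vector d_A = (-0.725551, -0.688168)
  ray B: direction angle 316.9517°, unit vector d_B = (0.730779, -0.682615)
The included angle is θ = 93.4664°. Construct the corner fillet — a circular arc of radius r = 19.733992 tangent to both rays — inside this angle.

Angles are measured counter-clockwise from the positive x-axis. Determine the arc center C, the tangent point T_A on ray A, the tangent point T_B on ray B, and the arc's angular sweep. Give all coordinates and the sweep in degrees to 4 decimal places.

bisector direction at 270.2185° = (0.003814,-0.999993)
center distance |VC| = r/sin(θ/2) = 19.733992/sin(46.7332°) = 27.100802
C = V + |VC|·bis = (12.0125,-39.5288)
T_A = V + ((C−V)·d_A)·d_A = V + 18.5748·d_A = (-1.5678,-25.2108)
T_B = V + ((C−V)·d_B)·d_B = V + 18.5748·d_B = (25.4832,-25.1076)
sweep = 180° − θ = 86.5336°

center=(12.0125,-39.5288) T_A=(-1.5678,-25.2108) T_B=(25.4832,-25.1076) sweep=86.5336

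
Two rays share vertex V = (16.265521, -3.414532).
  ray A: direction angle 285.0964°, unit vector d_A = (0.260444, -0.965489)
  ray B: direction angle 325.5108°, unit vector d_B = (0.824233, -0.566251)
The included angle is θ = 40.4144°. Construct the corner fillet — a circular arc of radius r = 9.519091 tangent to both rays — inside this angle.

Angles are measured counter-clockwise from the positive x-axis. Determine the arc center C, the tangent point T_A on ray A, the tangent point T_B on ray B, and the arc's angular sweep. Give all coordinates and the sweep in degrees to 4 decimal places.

bisector direction at 305.3036° = (0.577909,-0.816101)
center distance |VC| = r/sin(θ/2) = 9.519091/sin(20.2072°) = 27.558328
C = V + |VC|·bis = (32.1917,-25.9049)
T_A = V + ((C−V)·d_A)·d_A = V + 25.8621·d_A = (23.0011,-28.3841)
T_B = V + ((C−V)·d_B)·d_B = V + 25.8621·d_B = (37.5819,-18.0590)
sweep = 180° − θ = 139.5856°

center=(32.1917,-25.9049) T_A=(23.0011,-28.3841) T_B=(37.5819,-18.0590) sweep=139.5856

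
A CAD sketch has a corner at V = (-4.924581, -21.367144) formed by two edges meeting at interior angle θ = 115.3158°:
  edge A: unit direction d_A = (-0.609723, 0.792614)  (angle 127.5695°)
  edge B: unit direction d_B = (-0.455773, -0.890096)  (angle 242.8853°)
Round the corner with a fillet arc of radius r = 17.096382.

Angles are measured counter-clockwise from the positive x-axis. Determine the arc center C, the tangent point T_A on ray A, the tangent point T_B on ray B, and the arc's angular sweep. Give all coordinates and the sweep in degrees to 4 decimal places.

center=(-25.0760,-23.2108) T_A=(-11.5251,-12.7867) T_B=(-9.8585,-31.0029) sweep=64.6842

bisector direction at 185.2274° = (-0.995841,-0.091109)
center distance |VC| = r/sin(θ/2) = 17.096382/sin(57.6579°) = 20.235543
C = V + |VC|·bis = (-25.0760,-23.2108)
T_A = V + ((C−V)·d_A)·d_A = V + 10.8255·d_A = (-11.5251,-12.7867)
T_B = V + ((C−V)·d_B)·d_B = V + 10.8255·d_B = (-9.8585,-31.0029)
sweep = 180° − θ = 64.6842°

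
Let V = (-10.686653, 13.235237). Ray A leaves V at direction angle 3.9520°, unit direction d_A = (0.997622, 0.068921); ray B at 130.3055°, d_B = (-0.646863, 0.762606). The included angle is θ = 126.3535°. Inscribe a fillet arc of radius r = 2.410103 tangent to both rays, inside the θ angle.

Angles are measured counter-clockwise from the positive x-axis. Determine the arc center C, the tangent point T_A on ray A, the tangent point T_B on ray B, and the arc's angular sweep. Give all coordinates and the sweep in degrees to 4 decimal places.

bisector direction at 67.1288° = (0.388662,0.921381)
center distance |VC| = r/sin(θ/2) = 2.410103/sin(63.1767°) = 2.700690
C = V + |VC|·bis = (-9.6370,15.7236)
T_A = V + ((C−V)·d_A)·d_A = V + 1.2187·d_A = (-9.4709,13.3192)
T_B = V + ((C−V)·d_B)·d_B = V + 1.2187·d_B = (-11.4750,14.1646)
sweep = 180° − θ = 53.6465°

center=(-9.6370,15.7236) T_A=(-9.4709,13.3192) T_B=(-11.4750,14.1646) sweep=53.6465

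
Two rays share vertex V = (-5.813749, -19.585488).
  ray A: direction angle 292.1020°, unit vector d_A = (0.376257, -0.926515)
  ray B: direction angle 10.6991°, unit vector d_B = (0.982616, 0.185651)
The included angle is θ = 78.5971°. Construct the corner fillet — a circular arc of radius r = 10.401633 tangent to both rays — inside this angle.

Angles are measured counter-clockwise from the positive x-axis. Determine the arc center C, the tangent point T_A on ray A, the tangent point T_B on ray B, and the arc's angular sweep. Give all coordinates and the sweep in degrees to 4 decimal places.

center=(8.6054,-27.4469) T_A=(-1.0319,-31.3605) T_B=(6.6743,-17.2261) sweep=101.4029

bisector direction at 331.4006° = (0.877988,-0.478683)
center distance |VC| = r/sin(θ/2) = 10.401633/sin(39.2985°) = 16.422906
C = V + |VC|·bis = (8.6054,-27.4469)
T_A = V + ((C−V)·d_A)·d_A = V + 12.7090·d_A = (-1.0319,-31.3605)
T_B = V + ((C−V)·d_B)·d_B = V + 12.7090·d_B = (6.6743,-17.2261)
sweep = 180° − θ = 101.4029°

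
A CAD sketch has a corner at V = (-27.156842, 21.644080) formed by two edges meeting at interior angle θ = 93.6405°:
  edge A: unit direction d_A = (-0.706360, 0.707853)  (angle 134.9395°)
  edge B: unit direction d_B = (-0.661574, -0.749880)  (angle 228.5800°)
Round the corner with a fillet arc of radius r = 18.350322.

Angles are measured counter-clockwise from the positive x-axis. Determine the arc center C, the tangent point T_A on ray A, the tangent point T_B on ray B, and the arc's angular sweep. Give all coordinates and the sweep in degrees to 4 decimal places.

center=(-52.3096,20.8713) T_A=(-39.3203,33.8332) T_B=(-38.5491,8.7312) sweep=86.3595

bisector direction at 181.7598° = (-0.999528,-0.030709)
center distance |VC| = r/sin(θ/2) = 18.350322/sin(46.8203°) = 25.164642
C = V + |VC|·bis = (-52.3096,20.8713)
T_A = V + ((C−V)·d_A)·d_A = V + 17.2199·d_A = (-39.3203,33.8332)
T_B = V + ((C−V)·d_B)·d_B = V + 17.2199·d_B = (-38.5491,8.7312)
sweep = 180° − θ = 86.3595°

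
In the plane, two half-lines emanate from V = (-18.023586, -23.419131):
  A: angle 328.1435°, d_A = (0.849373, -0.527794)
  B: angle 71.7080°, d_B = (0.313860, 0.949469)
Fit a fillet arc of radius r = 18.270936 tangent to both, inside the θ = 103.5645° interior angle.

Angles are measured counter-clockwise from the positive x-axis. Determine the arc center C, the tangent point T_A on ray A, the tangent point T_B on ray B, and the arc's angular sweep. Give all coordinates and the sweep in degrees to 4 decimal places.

bisector direction at 19.9258° = (0.940135,0.340802)
center distance |VC| = r/sin(θ/2) = 18.270936/sin(51.7822°) = 23.255369
C = V + |VC|·bis = (3.8396,-15.4937)
T_A = V + ((C−V)·d_A)·d_A = V + 14.3870·d_A = (-5.8037,-31.0125)
T_B = V + ((C−V)·d_B)·d_B = V + 14.3870·d_B = (-13.5081,-9.7591)
sweep = 180° − θ = 76.4355°

center=(3.8396,-15.4937) T_A=(-5.8037,-31.0125) T_B=(-13.5081,-9.7591) sweep=76.4355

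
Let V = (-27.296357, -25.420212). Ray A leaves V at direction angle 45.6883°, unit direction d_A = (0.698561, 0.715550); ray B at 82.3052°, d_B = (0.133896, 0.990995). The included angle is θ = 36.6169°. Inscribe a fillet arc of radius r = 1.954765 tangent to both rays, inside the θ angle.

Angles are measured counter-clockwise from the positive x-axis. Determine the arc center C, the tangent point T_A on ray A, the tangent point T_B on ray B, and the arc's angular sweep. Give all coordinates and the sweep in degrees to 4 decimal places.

center=(-24.5682,-19.8274) T_A=(-23.1694,-21.1929) T_B=(-26.5053,-19.5657) sweep=143.3831

bisector direction at 63.9967° = (0.438422,0.898769)
center distance |VC| = r/sin(θ/2) = 1.954765/sin(18.3085°) = 6.222741
C = V + |VC|·bis = (-24.5682,-19.8274)
T_A = V + ((C−V)·d_A)·d_A = V + 5.9077·d_A = (-23.1694,-21.1929)
T_B = V + ((C−V)·d_B)·d_B = V + 5.9077·d_B = (-26.5053,-19.5657)
sweep = 180° − θ = 143.3831°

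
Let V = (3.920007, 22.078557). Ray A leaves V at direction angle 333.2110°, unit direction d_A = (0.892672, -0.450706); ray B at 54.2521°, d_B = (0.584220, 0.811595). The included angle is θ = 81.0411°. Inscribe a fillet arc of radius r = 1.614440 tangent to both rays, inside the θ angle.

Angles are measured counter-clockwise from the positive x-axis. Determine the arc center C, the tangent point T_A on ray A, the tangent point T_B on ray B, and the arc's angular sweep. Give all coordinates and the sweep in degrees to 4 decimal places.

center=(6.3338,22.6684) T_A=(5.6062,21.2272) T_B=(5.0235,23.6116) sweep=98.9589

bisector direction at 13.7316° = (0.971419,0.237373)
center distance |VC| = r/sin(θ/2) = 1.614440/sin(40.5206°) = 2.484821
C = V + |VC|·bis = (6.3338,22.6684)
T_A = V + ((C−V)·d_A)·d_A = V + 1.8889·d_A = (5.6062,21.2272)
T_B = V + ((C−V)·d_B)·d_B = V + 1.8889·d_B = (5.0235,23.6116)
sweep = 180° − θ = 98.9589°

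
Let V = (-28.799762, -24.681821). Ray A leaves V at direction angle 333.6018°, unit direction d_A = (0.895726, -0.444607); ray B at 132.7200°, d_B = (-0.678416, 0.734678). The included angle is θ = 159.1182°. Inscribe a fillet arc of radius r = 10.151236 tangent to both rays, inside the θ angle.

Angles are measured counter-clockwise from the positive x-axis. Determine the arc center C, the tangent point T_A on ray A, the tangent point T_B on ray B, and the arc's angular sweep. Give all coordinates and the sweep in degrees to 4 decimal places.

center=(-22.6109,-16.4208) T_A=(-27.1242,-25.5135) T_B=(-30.0688,-23.3075) sweep=20.8818

bisector direction at 53.1609° = (0.599570,0.800322)
center distance |VC| = r/sin(θ/2) = 10.151236/sin(79.5591°) = 10.322146
C = V + |VC|·bis = (-22.6109,-16.4208)
T_A = V + ((C−V)·d_A)·d_A = V + 1.8706·d_A = (-27.1242,-25.5135)
T_B = V + ((C−V)·d_B)·d_B = V + 1.8706·d_B = (-30.0688,-23.3075)
sweep = 180° − θ = 20.8818°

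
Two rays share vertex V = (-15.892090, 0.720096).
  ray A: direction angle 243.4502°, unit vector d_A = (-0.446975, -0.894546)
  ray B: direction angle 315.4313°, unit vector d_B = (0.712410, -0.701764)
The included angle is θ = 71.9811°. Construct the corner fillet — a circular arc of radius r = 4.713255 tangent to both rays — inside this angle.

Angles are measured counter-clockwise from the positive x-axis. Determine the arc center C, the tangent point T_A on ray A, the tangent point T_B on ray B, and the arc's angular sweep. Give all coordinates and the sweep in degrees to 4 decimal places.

bisector direction at 279.4407° = (0.164028,-0.986456)
center distance |VC| = r/sin(θ/2) = 4.713255/sin(35.9905°) = 8.020489
C = V + |VC|·bis = (-14.5765,-7.1918)
T_A = V + ((C−V)·d_A)·d_A = V + 6.4895·d_A = (-18.7927,-5.0851)
T_B = V + ((C−V)·d_B)·d_B = V + 6.4895·d_B = (-11.2689,-3.8340)
sweep = 180° − θ = 108.0189°

center=(-14.5765,-7.1918) T_A=(-18.7927,-5.0851) T_B=(-11.2689,-3.8340) sweep=108.0189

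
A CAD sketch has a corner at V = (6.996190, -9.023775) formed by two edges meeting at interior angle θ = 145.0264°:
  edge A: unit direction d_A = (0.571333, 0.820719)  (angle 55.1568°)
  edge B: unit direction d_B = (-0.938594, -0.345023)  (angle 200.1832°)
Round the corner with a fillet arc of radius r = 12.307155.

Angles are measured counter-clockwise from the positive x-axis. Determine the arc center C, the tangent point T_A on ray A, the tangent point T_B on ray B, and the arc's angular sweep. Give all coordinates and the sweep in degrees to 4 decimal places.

bisector direction at 127.6700° = (-0.611113,0.791544)
center distance |VC| = r/sin(θ/2) = 12.307155/sin(72.5132°) = 12.903474
C = V + |VC|·bis = (-0.8893,1.1899)
T_A = V + ((C−V)·d_A)·d_A = V + 3.8773·d_A = (9.2114,-5.8416)
T_B = V + ((C−V)·d_B)·d_B = V + 3.8773·d_B = (3.3570,-10.3615)
sweep = 180° − θ = 34.9736°

center=(-0.8893,1.1899) T_A=(9.2114,-5.8416) T_B=(3.3570,-10.3615) sweep=34.9736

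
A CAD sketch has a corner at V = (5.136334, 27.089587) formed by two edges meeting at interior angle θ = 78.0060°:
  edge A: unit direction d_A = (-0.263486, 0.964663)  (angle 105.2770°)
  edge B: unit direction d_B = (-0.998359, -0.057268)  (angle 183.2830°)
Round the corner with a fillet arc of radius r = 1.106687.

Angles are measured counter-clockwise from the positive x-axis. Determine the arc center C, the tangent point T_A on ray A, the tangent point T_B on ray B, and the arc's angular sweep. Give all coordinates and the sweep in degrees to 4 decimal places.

bisector direction at 144.2800° = (-0.811880,0.583825)
center distance |VC| = r/sin(θ/2) = 1.106687/sin(39.0030°) = 1.758429
C = V + |VC|·bis = (3.7087,28.1162)
T_A = V + ((C−V)·d_A)·d_A = V + 1.3665·d_A = (4.7763,28.4078)
T_B = V + ((C−V)·d_B)·d_B = V + 1.3665·d_B = (3.7721,27.0113)
sweep = 180° − θ = 101.9940°

center=(3.7087,28.1162) T_A=(4.7763,28.4078) T_B=(3.7721,27.0113) sweep=101.9940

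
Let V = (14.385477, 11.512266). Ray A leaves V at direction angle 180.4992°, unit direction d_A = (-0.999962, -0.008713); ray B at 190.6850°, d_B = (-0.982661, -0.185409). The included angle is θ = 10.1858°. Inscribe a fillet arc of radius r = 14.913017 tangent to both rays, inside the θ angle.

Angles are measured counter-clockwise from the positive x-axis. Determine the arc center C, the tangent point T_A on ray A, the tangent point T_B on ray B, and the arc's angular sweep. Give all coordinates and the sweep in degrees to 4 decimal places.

center=(-152.8095,-4.8581) T_A=(-152.9394,10.0544) T_B=(-150.0445,-19.5125) sweep=169.8142

bisector direction at 185.5921° = (-0.995241,-0.097446)
center distance |VC| = r/sin(θ/2) = 14.913017/sin(5.0929°) = 167.994493
C = V + |VC|·bis = (-152.8095,-4.8581)
T_A = V + ((C−V)·d_A)·d_A = V + 167.3313·d_A = (-152.9394,10.0544)
T_B = V + ((C−V)·d_B)·d_B = V + 167.3313·d_B = (-150.0445,-19.5125)
sweep = 180° − θ = 169.8142°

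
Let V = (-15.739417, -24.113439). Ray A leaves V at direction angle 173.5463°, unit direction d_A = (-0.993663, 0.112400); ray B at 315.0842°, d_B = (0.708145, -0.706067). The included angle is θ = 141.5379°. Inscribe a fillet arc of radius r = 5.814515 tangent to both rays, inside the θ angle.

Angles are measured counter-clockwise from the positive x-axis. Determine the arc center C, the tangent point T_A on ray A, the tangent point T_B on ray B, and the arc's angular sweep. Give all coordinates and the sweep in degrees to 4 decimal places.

center=(-18.4085,-29.6631) T_A=(-17.7549,-23.8855) T_B=(-14.3030,-25.5456) sweep=38.4621

bisector direction at 244.3153° = (-0.433419,-0.901192)
center distance |VC| = r/sin(θ/2) = 5.814515/sin(70.7690°) = 6.158152
C = V + |VC|·bis = (-18.4085,-29.6631)
T_A = V + ((C−V)·d_A)·d_A = V + 2.0284·d_A = (-17.7549,-23.8855)
T_B = V + ((C−V)·d_B)·d_B = V + 2.0284·d_B = (-14.3030,-25.5456)
sweep = 180° − θ = 38.4621°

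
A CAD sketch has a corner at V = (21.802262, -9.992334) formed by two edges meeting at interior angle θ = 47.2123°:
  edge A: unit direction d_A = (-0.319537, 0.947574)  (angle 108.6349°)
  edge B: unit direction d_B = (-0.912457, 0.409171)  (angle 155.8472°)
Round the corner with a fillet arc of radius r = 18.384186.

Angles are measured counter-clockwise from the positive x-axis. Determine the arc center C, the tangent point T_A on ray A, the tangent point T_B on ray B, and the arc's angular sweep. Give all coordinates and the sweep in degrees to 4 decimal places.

center=(-9.0602,23.9952) T_A=(8.3602,29.8697) T_B=(-16.5825,7.2205) sweep=132.7877

bisector direction at 132.2411° = (-0.672251,0.740323)
center distance |VC| = r/sin(θ/2) = 18.384186/sin(23.6061°) = 45.909117
C = V + |VC|·bis = (-9.0602,23.9952)
T_A = V + ((C−V)·d_A)·d_A = V + 42.0674·d_A = (8.3602,29.8697)
T_B = V + ((C−V)·d_B)·d_B = V + 42.0674·d_B = (-16.5825,7.2205)
sweep = 180° − θ = 132.7877°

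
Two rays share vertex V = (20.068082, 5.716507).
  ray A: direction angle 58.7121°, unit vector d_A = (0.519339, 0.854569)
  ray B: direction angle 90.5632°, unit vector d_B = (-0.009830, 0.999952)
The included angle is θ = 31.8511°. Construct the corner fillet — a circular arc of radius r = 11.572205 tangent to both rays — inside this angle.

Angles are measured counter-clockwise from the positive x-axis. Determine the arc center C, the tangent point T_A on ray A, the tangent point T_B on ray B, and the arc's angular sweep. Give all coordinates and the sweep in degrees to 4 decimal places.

bisector direction at 74.6376° = (0.264923,0.964270)
center distance |VC| = r/sin(θ/2) = 11.572205/sin(15.9255°) = 42.174594
C = V + |VC|·bis = (31.2411,46.3842)
T_A = V + ((C−V)·d_A)·d_A = V + 40.5559·d_A = (41.1303,40.3743)
T_B = V + ((C−V)·d_B)·d_B = V + 40.5559·d_B = (19.6694,46.2704)
sweep = 180° − θ = 148.1489°

center=(31.2411,46.3842) T_A=(41.1303,40.3743) T_B=(19.6694,46.2704) sweep=148.1489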